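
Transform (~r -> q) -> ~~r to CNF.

(~r -> q) -> ~~r
≡ ~(~r -> q) | ~~r   [eliminate ->]
≡ ~(~~r | q) | ~~r   [eliminate ->]
≡ (~~~r & ~q) | ~~r   [De Morgan]
≡ (~r & ~q) | ~~r   [double negation]
≡ (~r & ~q) | r   [double negation]
≡ (~r | r) & (~q | r)   [distribute | over &]
≡ ~q | r   [simplify]

~q | r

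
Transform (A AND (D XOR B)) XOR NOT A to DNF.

(A AND D AND NOT B) OR (A AND NOT D AND B) OR NOT A

(A AND (D XOR B)) XOR NOT A
= (A AND (D XOR B) AND NOT NOT A) OR (NOT (A AND (D XOR B)) AND NOT A)   [expand XOR]
= (A AND ((D AND NOT B) OR (NOT D AND B)) AND NOT NOT A) OR (NOT (A AND (D XOR B)) AND NOT A)   [expand XOR]
= (A AND ((D AND NOT B) OR (NOT D AND B)) AND NOT NOT A) OR (NOT (A AND ((D AND NOT B) OR (NOT D AND B))) AND NOT A)   [expand XOR]
= (A AND ((D AND NOT B) OR (NOT D AND B)) AND A) OR (NOT (A AND ((D AND NOT B) OR (NOT D AND B))) AND NOT A)   [double negation]
= (A AND ((D AND NOT B) OR (NOT D AND B)) AND A) OR ((NOT A OR NOT ((D AND NOT B) OR (NOT D AND B))) AND NOT A)   [De Morgan]
= (A AND ((D AND NOT B) OR (NOT D AND B)) AND A) OR ((NOT A OR (NOT (D AND NOT B) AND NOT (NOT D AND B))) AND NOT A)   [De Morgan]
= (A AND ((D AND NOT B) OR (NOT D AND B)) AND A) OR ((NOT A OR ((NOT D OR NOT NOT B) AND NOT (NOT D AND B))) AND NOT A)   [De Morgan]
= (A AND ((D AND NOT B) OR (NOT D AND B)) AND A) OR ((NOT A OR ((NOT D OR B) AND NOT (NOT D AND B))) AND NOT A)   [double negation]
= (A AND ((D AND NOT B) OR (NOT D AND B)) AND A) OR ((NOT A OR ((NOT D OR B) AND (NOT NOT D OR NOT B))) AND NOT A)   [De Morgan]
= (A AND ((D AND NOT B) OR (NOT D AND B)) AND A) OR ((NOT A OR ((NOT D OR B) AND (D OR NOT B))) AND NOT A)   [double negation]
= (A AND D AND NOT B AND A) OR (A AND NOT D AND B AND A) OR (NOT A AND NOT A) OR (NOT D AND D AND NOT A) OR (NOT D AND NOT B AND NOT A) OR (B AND D AND NOT A) OR (B AND NOT B AND NOT A)   [distribute AND over OR]
= (A AND D AND NOT B) OR (A AND NOT D AND B) OR NOT A   [simplify]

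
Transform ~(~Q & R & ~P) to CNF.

~(~Q & R & ~P)
= ~~Q | ~R | ~~P
= Q | ~R | ~~P
= Q | ~R | P

Q | ~R | P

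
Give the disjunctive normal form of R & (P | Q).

(R & P) | (R & Q)

R & (P | Q)
≡ (R & P) | (R & Q)   (distribute & over |)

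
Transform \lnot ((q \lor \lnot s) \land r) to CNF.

(\lnot q \lor \lnot r) \land (s \lor \lnot r)

\lnot ((q \lor \lnot s) \land r)
≡ \lnot (q \lor \lnot s) \lor \lnot r
≡ (\lnot q \land \lnot \lnot s) \lor \lnot r
≡ (\lnot q \land s) \lor \lnot r
≡ (\lnot q \lor \lnot r) \land (s \lor \lnot r)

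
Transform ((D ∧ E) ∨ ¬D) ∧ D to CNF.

(E ∨ ¬D) ∧ D

((D ∧ E) ∨ ¬D) ∧ D
⇔ (D ∨ ¬D) ∧ (E ∨ ¬D) ∧ D
⇔ (E ∨ ¬D) ∧ D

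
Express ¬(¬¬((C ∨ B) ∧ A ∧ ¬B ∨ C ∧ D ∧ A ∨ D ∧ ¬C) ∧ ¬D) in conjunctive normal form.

¬C ∨ ¬A ∨ B ∨ D

¬(¬¬((C ∨ B) ∧ A ∧ ¬B ∨ C ∧ D ∧ A ∨ D ∧ ¬C) ∧ ¬D)
⇔ ¬¬¬((C ∨ B) ∧ A ∧ ¬B ∨ C ∧ D ∧ A ∨ D ∧ ¬C) ∨ ¬¬D   — De Morgan
⇔ ¬((C ∨ B) ∧ A ∧ ¬B ∨ C ∧ D ∧ A ∨ D ∧ ¬C) ∨ ¬¬D   — double negation
⇔ ¬((C ∨ B) ∧ A ∧ ¬B) ∧ ¬(C ∧ D ∧ A) ∧ ¬(D ∧ ¬C) ∨ ¬¬D   — De Morgan
⇔ (¬(C ∨ B) ∨ ¬A ∨ ¬¬B) ∧ ¬(C ∧ D ∧ A) ∧ ¬(D ∧ ¬C) ∨ ¬¬D   — De Morgan
⇔ (¬C ∧ ¬B ∨ ¬A ∨ ¬¬B) ∧ ¬(C ∧ D ∧ A) ∧ ¬(D ∧ ¬C) ∨ ¬¬D   — De Morgan
⇔ (¬C ∧ ¬B ∨ ¬A ∨ B) ∧ ¬(C ∧ D ∧ A) ∧ ¬(D ∧ ¬C) ∨ ¬¬D   — double negation
⇔ (¬C ∧ ¬B ∨ ¬A ∨ B) ∧ (¬C ∨ ¬D ∨ ¬A) ∧ ¬(D ∧ ¬C) ∨ ¬¬D   — De Morgan
⇔ (¬C ∧ ¬B ∨ ¬A ∨ B) ∧ (¬C ∨ ¬D ∨ ¬A) ∧ (¬D ∨ ¬¬C) ∨ ¬¬D   — De Morgan
⇔ (¬C ∧ ¬B ∨ ¬A ∨ B) ∧ (¬C ∨ ¬D ∨ ¬A) ∧ (¬D ∨ C) ∨ ¬¬D   — double negation
⇔ (¬C ∧ ¬B ∨ ¬A ∨ B) ∧ (¬C ∨ ¬D ∨ ¬A) ∧ (¬D ∨ C) ∨ D   — double negation
⇔ (¬C ∨ ¬A ∨ B ∨ D) ∧ (¬B ∨ ¬A ∨ B ∨ D) ∧ (¬C ∨ ¬D ∨ ¬A ∨ D) ∧ (¬D ∨ C ∨ D)   — distribute ∨ over ∧
⇔ ¬C ∨ ¬A ∨ B ∨ D   — simplify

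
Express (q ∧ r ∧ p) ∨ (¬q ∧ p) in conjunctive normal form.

(q ∧ r ∧ p) ∨ (¬q ∧ p)
≡ (q ∨ ¬q) ∧ (q ∨ p) ∧ (r ∨ ¬q) ∧ (r ∨ p) ∧ (p ∨ ¬q) ∧ (p ∨ p)   [distribute ∨ over ∧]
≡ (r ∨ ¬q) ∧ p   [simplify]

(r ∨ ¬q) ∧ p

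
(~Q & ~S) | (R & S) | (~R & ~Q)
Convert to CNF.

(~Q | R) & (~Q | S)

(~Q & ~S) | (R & S) | (~R & ~Q)
= (~Q | R | ~R) & (~Q | R | ~Q) & (~Q | S | ~R) & (~Q | S | ~Q) & (~S | R | ~R) & (~S | R | ~Q) & (~S | S | ~R) & (~S | S | ~Q)   — distribute | over &
= (~Q | R) & (~Q | S)   — simplify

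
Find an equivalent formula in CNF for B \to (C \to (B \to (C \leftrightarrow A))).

B \to (C \to (B \to (C \leftrightarrow A)))
≡ \lnot B \lor (C \to (B \to (C \leftrightarrow A)))   [eliminate \to]
≡ \lnot B \lor \lnot C \lor (B \to (C \leftrightarrow A))   [eliminate \to]
≡ \lnot B \lor \lnot C \lor \lnot B \lor (C \leftrightarrow A)   [eliminate \to]
≡ \lnot B \lor \lnot C \lor \lnot B \lor ((C \to A) \land (A \to C))   [eliminate \leftrightarrow]
≡ \lnot B \lor \lnot C \lor \lnot B \lor ((\lnot C \lor A) \land (A \to C))   [eliminate \to]
≡ \lnot B \lor \lnot C \lor \lnot B \lor ((\lnot C \lor A) \land (\lnot A \lor C))   [eliminate \to]
≡ (\lnot B \lor \lnot C \lor \lnot B \lor \lnot C \lor A) \land (\lnot B \lor \lnot C \lor \lnot B \lor \lnot A \lor C)   [distribute \lor over \land]
≡ \lnot B \lor \lnot C \lor A   [simplify]

\lnot B \lor \lnot C \lor A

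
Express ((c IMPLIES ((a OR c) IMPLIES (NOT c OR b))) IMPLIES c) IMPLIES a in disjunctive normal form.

NOT c OR a

((c IMPLIES ((a OR c) IMPLIES (NOT c OR b))) IMPLIES c) IMPLIES a
⇔ NOT ((c IMPLIES ((a OR c) IMPLIES (NOT c OR b))) IMPLIES c) OR a   [eliminate IMPLIES]
⇔ NOT (NOT (c IMPLIES ((a OR c) IMPLIES (NOT c OR b))) OR c) OR a   [eliminate IMPLIES]
⇔ NOT (NOT (NOT c OR ((a OR c) IMPLIES (NOT c OR b))) OR c) OR a   [eliminate IMPLIES]
⇔ NOT (NOT (NOT c OR NOT (a OR c) OR NOT c OR b) OR c) OR a   [eliminate IMPLIES]
⇔ (NOT NOT (NOT c OR NOT (a OR c) OR NOT c OR b) AND NOT c) OR a   [De Morgan]
⇔ ((NOT c OR NOT (a OR c) OR NOT c OR b) AND NOT c) OR a   [double negation]
⇔ ((NOT c OR (NOT a AND NOT c) OR NOT c OR b) AND NOT c) OR a   [De Morgan]
⇔ (NOT c AND NOT c) OR (NOT a AND NOT c AND NOT c) OR (NOT c AND NOT c) OR (b AND NOT c) OR a   [distribute AND over OR]
⇔ NOT c OR a   [simplify]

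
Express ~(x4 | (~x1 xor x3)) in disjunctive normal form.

(~x4 & x1 & ~x3) | (~x4 & x3 & ~x1)

~(x4 | (~x1 xor x3))
≡ ~(x4 | (~x1 & ~x3) | (~~x1 & x3))   (expand xor)
≡ ~x4 & ~(~x1 & ~x3) & ~(~~x1 & x3)   (De Morgan)
≡ ~x4 & (~~x1 | ~~x3) & ~(~~x1 & x3)   (De Morgan)
≡ ~x4 & (x1 | ~~x3) & ~(~~x1 & x3)   (double negation)
≡ ~x4 & (x1 | x3) & ~(~~x1 & x3)   (double negation)
≡ ~x4 & (x1 | x3) & (~~~x1 | ~x3)   (De Morgan)
≡ ~x4 & (x1 | x3) & (~x1 | ~x3)   (double negation)
≡ (~x4 & x1 & ~x1) | (~x4 & x1 & ~x3) | (~x4 & x3 & ~x1) | (~x4 & x3 & ~x3)   (distribute & over |)
≡ (~x4 & x1 & ~x3) | (~x4 & x3 & ~x1)   (simplify)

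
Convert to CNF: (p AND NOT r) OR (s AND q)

(p OR s) AND (p OR q) AND (NOT r OR s) AND (NOT r OR q)

(p AND NOT r) OR (s AND q)
≡ (p OR s) AND (p OR q) AND (NOT r OR s) AND (NOT r OR q)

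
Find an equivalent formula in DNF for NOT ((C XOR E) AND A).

NOT ((C XOR E) AND A)
≡ NOT (((C AND NOT E) OR (NOT C AND E)) AND A)
≡ NOT ((C AND NOT E) OR (NOT C AND E)) OR NOT A
≡ (NOT (C AND NOT E) AND NOT (NOT C AND E)) OR NOT A
≡ ((NOT C OR NOT NOT E) AND NOT (NOT C AND E)) OR NOT A
≡ ((NOT C OR E) AND NOT (NOT C AND E)) OR NOT A
≡ ((NOT C OR E) AND (NOT NOT C OR NOT E)) OR NOT A
≡ ((NOT C OR E) AND (C OR NOT E)) OR NOT A
≡ (NOT C AND C) OR (NOT C AND NOT E) OR (E AND C) OR (E AND NOT E) OR NOT A
≡ (NOT C AND NOT E) OR (E AND C) OR NOT A

(NOT C AND NOT E) OR (E AND C) OR NOT A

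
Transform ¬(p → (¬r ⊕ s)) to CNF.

p ∧ (r ∨ s) ∧ (¬s ∨ ¬r)

¬(p → (¬r ⊕ s))
≡ ¬(¬p ∨ (¬r ⊕ s))   [eliminate →]
≡ ¬(¬p ∨ ((¬r ∨ s) ∧ ¬(¬r ∧ s)))   [expand ⊕]
≡ ¬¬p ∧ ¬((¬r ∨ s) ∧ ¬(¬r ∧ s))   [De Morgan]
≡ p ∧ ¬((¬r ∨ s) ∧ ¬(¬r ∧ s))   [double negation]
≡ p ∧ (¬(¬r ∨ s) ∨ ¬¬(¬r ∧ s))   [De Morgan]
≡ p ∧ ((¬¬r ∧ ¬s) ∨ ¬¬(¬r ∧ s))   [De Morgan]
≡ p ∧ ((r ∧ ¬s) ∨ ¬¬(¬r ∧ s))   [double negation]
≡ p ∧ ((r ∧ ¬s) ∨ (¬r ∧ s))   [double negation]
≡ p ∧ (r ∨ ¬r) ∧ (r ∨ s) ∧ (¬s ∨ ¬r) ∧ (¬s ∨ s)   [distribute ∨ over ∧]
≡ p ∧ (r ∨ s) ∧ (¬s ∨ ¬r)   [simplify]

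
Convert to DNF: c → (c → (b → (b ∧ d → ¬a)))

c → (c → (b → (b ∧ d → ¬a)))
≡ ¬c ∨ (c → (b → (b ∧ d → ¬a)))   (eliminate →)
≡ ¬c ∨ ¬c ∨ (b → (b ∧ d → ¬a))   (eliminate →)
≡ ¬c ∨ ¬c ∨ ¬b ∨ (b ∧ d → ¬a)   (eliminate →)
≡ ¬c ∨ ¬c ∨ ¬b ∨ ¬(b ∧ d) ∨ ¬a   (eliminate →)
≡ ¬c ∨ ¬c ∨ ¬b ∨ ¬b ∨ ¬d ∨ ¬a   (De Morgan)
≡ ¬c ∨ ¬b ∨ ¬d ∨ ¬a   (simplify)

¬c ∨ ¬b ∨ ¬d ∨ ¬a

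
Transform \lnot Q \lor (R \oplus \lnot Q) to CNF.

\lnot Q \lor (R \oplus \lnot Q)
⇔ \lnot Q \lor ((R \lor \lnot Q) \land \lnot (R \land \lnot Q))   [expand \oplus]
⇔ \lnot Q \lor ((R \lor \lnot Q) \land (\lnot R \lor \lnot \lnot Q))   [De Morgan]
⇔ \lnot Q \lor ((R \lor \lnot Q) \land (\lnot R \lor Q))   [double negation]
⇔ (\lnot Q \lor R \lor \lnot Q) \land (\lnot Q \lor \lnot R \lor Q)   [distribute \lor over \land]
⇔ \lnot Q \lor R   [simplify]

\lnot Q \lor R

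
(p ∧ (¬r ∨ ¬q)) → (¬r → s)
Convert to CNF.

¬p ∨ r ∨ s

(p ∧ (¬r ∨ ¬q)) → (¬r → s)
⇔ ¬(p ∧ (¬r ∨ ¬q)) ∨ (¬r → s)   [eliminate →]
⇔ ¬(p ∧ (¬r ∨ ¬q)) ∨ ¬¬r ∨ s   [eliminate →]
⇔ ¬p ∨ ¬(¬r ∨ ¬q) ∨ ¬¬r ∨ s   [De Morgan]
⇔ ¬p ∨ (¬¬r ∧ ¬¬q) ∨ ¬¬r ∨ s   [De Morgan]
⇔ ¬p ∨ (r ∧ ¬¬q) ∨ ¬¬r ∨ s   [double negation]
⇔ ¬p ∨ (r ∧ q) ∨ ¬¬r ∨ s   [double negation]
⇔ ¬p ∨ (r ∧ q) ∨ r ∨ s   [double negation]
⇔ (¬p ∨ r ∨ r ∨ s) ∧ (¬p ∨ q ∨ r ∨ s)   [distribute ∨ over ∧]
⇔ ¬p ∨ r ∨ s   [simplify]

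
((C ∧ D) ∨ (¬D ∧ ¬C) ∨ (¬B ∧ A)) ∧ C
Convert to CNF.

((C ∧ D) ∨ (¬D ∧ ¬C) ∨ (¬B ∧ A)) ∧ C
≡ (C ∨ ¬D ∨ ¬B) ∧ (C ∨ ¬D ∨ A) ∧ (C ∨ ¬C ∨ ¬B) ∧ (C ∨ ¬C ∨ A) ∧ (D ∨ ¬D ∨ ¬B) ∧ (D ∨ ¬D ∨ A) ∧ (D ∨ ¬C ∨ ¬B) ∧ (D ∨ ¬C ∨ A) ∧ C   [distribute ∨ over ∧]
≡ (D ∨ ¬C ∨ ¬B) ∧ (D ∨ ¬C ∨ A) ∧ C   [simplify]

(D ∨ ¬C ∨ ¬B) ∧ (D ∨ ¬C ∨ A) ∧ C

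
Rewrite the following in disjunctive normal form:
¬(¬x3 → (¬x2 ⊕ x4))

(¬x3 ∧ x2 ∧ ¬x4) ∨ (¬x3 ∧ x4 ∧ ¬x2)

¬(¬x3 → (¬x2 ⊕ x4))
≡ ¬(¬¬x3 ∨ (¬x2 ⊕ x4))
≡ ¬(¬¬x3 ∨ (¬x2 ∧ ¬x4) ∨ (¬¬x2 ∧ x4))
≡ ¬¬¬x3 ∧ ¬(¬x2 ∧ ¬x4) ∧ ¬(¬¬x2 ∧ x4)
≡ ¬x3 ∧ ¬(¬x2 ∧ ¬x4) ∧ ¬(¬¬x2 ∧ x4)
≡ ¬x3 ∧ (¬¬x2 ∨ ¬¬x4) ∧ ¬(¬¬x2 ∧ x4)
≡ ¬x3 ∧ (x2 ∨ ¬¬x4) ∧ ¬(¬¬x2 ∧ x4)
≡ ¬x3 ∧ (x2 ∨ x4) ∧ ¬(¬¬x2 ∧ x4)
≡ ¬x3 ∧ (x2 ∨ x4) ∧ (¬¬¬x2 ∨ ¬x4)
≡ ¬x3 ∧ (x2 ∨ x4) ∧ (¬x2 ∨ ¬x4)
≡ (¬x3 ∧ x2 ∧ ¬x2) ∨ (¬x3 ∧ x2 ∧ ¬x4) ∨ (¬x3 ∧ x4 ∧ ¬x2) ∨ (¬x3 ∧ x4 ∧ ¬x4)
≡ (¬x3 ∧ x2 ∧ ¬x4) ∨ (¬x3 ∧ x4 ∧ ¬x2)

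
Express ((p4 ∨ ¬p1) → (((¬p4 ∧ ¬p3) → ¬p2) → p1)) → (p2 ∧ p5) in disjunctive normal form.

(p4 ∧ ¬p1) ∨ (¬p1 ∧ p3) ∨ (¬p1 ∧ ¬p2) ∨ (p2 ∧ p5)

((p4 ∨ ¬p1) → (((¬p4 ∧ ¬p3) → ¬p2) → p1)) → (p2 ∧ p5)
≡ ¬((p4 ∨ ¬p1) → (((¬p4 ∧ ¬p3) → ¬p2) → p1)) ∨ (p2 ∧ p5)   [eliminate →]
≡ ¬(¬(p4 ∨ ¬p1) ∨ (((¬p4 ∧ ¬p3) → ¬p2) → p1)) ∨ (p2 ∧ p5)   [eliminate →]
≡ ¬(¬(p4 ∨ ¬p1) ∨ ¬((¬p4 ∧ ¬p3) → ¬p2) ∨ p1) ∨ (p2 ∧ p5)   [eliminate →]
≡ ¬(¬(p4 ∨ ¬p1) ∨ ¬(¬(¬p4 ∧ ¬p3) ∨ ¬p2) ∨ p1) ∨ (p2 ∧ p5)   [eliminate →]
≡ (¬¬(p4 ∨ ¬p1) ∧ ¬¬(¬(¬p4 ∧ ¬p3) ∨ ¬p2) ∧ ¬p1) ∨ (p2 ∧ p5)   [De Morgan]
≡ ((p4 ∨ ¬p1) ∧ ¬¬(¬(¬p4 ∧ ¬p3) ∨ ¬p2) ∧ ¬p1) ∨ (p2 ∧ p5)   [double negation]
≡ ((p4 ∨ ¬p1) ∧ (¬(¬p4 ∧ ¬p3) ∨ ¬p2) ∧ ¬p1) ∨ (p2 ∧ p5)   [double negation]
≡ ((p4 ∨ ¬p1) ∧ (¬¬p4 ∨ ¬¬p3 ∨ ¬p2) ∧ ¬p1) ∨ (p2 ∧ p5)   [De Morgan]
≡ ((p4 ∨ ¬p1) ∧ (p4 ∨ ¬¬p3 ∨ ¬p2) ∧ ¬p1) ∨ (p2 ∧ p5)   [double negation]
≡ ((p4 ∨ ¬p1) ∧ (p4 ∨ p3 ∨ ¬p2) ∧ ¬p1) ∨ (p2 ∧ p5)   [double negation]
≡ (p4 ∧ p4 ∧ ¬p1) ∨ (p4 ∧ p3 ∧ ¬p1) ∨ (p4 ∧ ¬p2 ∧ ¬p1) ∨ (¬p1 ∧ p4 ∧ ¬p1) ∨ (¬p1 ∧ p3 ∧ ¬p1) ∨ (¬p1 ∧ ¬p2 ∧ ¬p1) ∨ (p2 ∧ p5)   [distribute ∧ over ∨]
≡ (p4 ∧ ¬p1) ∨ (¬p1 ∧ p3) ∨ (¬p1 ∧ ¬p2) ∨ (p2 ∧ p5)   [simplify]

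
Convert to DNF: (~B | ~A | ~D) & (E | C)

(~B & E) | (~B & C) | (~A & E) | (~A & C) | (~D & E) | (~D & C)

(~B | ~A | ~D) & (E | C)
≡ (~B & E) | (~B & C) | (~A & E) | (~A & C) | (~D & E) | (~D & C)   (distribute & over |)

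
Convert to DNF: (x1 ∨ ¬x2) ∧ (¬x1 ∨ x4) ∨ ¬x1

(x1 ∨ ¬x2) ∧ (¬x1 ∨ x4) ∨ ¬x1
= x1 ∧ ¬x1 ∨ x1 ∧ x4 ∨ ¬x2 ∧ ¬x1 ∨ ¬x2 ∧ x4 ∨ ¬x1   [distribute ∧ over ∨]
= x1 ∧ x4 ∨ ¬x2 ∧ x4 ∨ ¬x1   [simplify]

x1 ∧ x4 ∨ ¬x2 ∧ x4 ∨ ¬x1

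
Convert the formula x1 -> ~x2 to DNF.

~x1 | ~x2

x1 -> ~x2
≡ ~x1 | ~x2   (eliminate ->)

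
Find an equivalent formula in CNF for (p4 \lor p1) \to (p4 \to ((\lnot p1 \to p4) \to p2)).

\lnot p4 \lor p2

(p4 \lor p1) \to (p4 \to ((\lnot p1 \to p4) \to p2))
⇔ \lnot (p4 \lor p1) \lor (p4 \to ((\lnot p1 \to p4) \to p2))   (eliminate \to)
⇔ \lnot (p4 \lor p1) \lor \lnot p4 \lor ((\lnot p1 \to p4) \to p2)   (eliminate \to)
⇔ \lnot (p4 \lor p1) \lor \lnot p4 \lor \lnot (\lnot p1 \to p4) \lor p2   (eliminate \to)
⇔ \lnot (p4 \lor p1) \lor \lnot p4 \lor \lnot (\lnot \lnot p1 \lor p4) \lor p2   (eliminate \to)
⇔ (\lnot p4 \land \lnot p1) \lor \lnot p4 \lor \lnot (\lnot \lnot p1 \lor p4) \lor p2   (De Morgan)
⇔ (\lnot p4 \land \lnot p1) \lor \lnot p4 \lor (\lnot \lnot \lnot p1 \land \lnot p4) \lor p2   (De Morgan)
⇔ (\lnot p4 \land \lnot p1) \lor \lnot p4 \lor (\lnot p1 \land \lnot p4) \lor p2   (double negation)
⇔ (\lnot p4 \lor \lnot p4 \lor \lnot p1 \lor p2) \land (\lnot p4 \lor \lnot p4 \lor \lnot p4 \lor p2) \land (\lnot p1 \lor \lnot p4 \lor \lnot p1 \lor p2) \land (\lnot p1 \lor \lnot p4 \lor \lnot p4 \lor p2)   (distribute \lor over \land)
⇔ \lnot p4 \lor p2   (simplify)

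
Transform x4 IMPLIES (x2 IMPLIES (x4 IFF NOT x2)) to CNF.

x4 IMPLIES (x2 IMPLIES (x4 IFF NOT x2))
≡ NOT x4 OR (x2 IMPLIES (x4 IFF NOT x2))   [eliminate IMPLIES]
≡ NOT x4 OR NOT x2 OR (x4 IFF NOT x2)   [eliminate IMPLIES]
≡ NOT x4 OR NOT x2 OR ((x4 IMPLIES NOT x2) AND (NOT x2 IMPLIES x4))   [eliminate IFF]
≡ NOT x4 OR NOT x2 OR ((NOT x4 OR NOT x2) AND (NOT x2 IMPLIES x4))   [eliminate IMPLIES]
≡ NOT x4 OR NOT x2 OR ((NOT x4 OR NOT x2) AND (NOT NOT x2 OR x4))   [eliminate IMPLIES]
≡ NOT x4 OR NOT x2 OR ((NOT x4 OR NOT x2) AND (x2 OR x4))   [double negation]
≡ (NOT x4 OR NOT x2 OR NOT x4 OR NOT x2) AND (NOT x4 OR NOT x2 OR x2 OR x4)   [distribute OR over AND]
≡ NOT x4 OR NOT x2   [simplify]

NOT x4 OR NOT x2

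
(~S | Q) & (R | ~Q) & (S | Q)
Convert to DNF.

Q & R

(~S | Q) & (R | ~Q) & (S | Q)
≡ (~S & R & S) | (~S & R & Q) | (~S & ~Q & S) | (~S & ~Q & Q) | (Q & R & S) | (Q & R & Q) | (Q & ~Q & S) | (Q & ~Q & Q)
≡ Q & R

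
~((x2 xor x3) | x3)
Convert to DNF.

~x2 & ~x3

~((x2 xor x3) | x3)
⇔ ~((x2 & ~x3) | (~x2 & x3) | x3)   [expand xor]
⇔ ~(x2 & ~x3) & ~(~x2 & x3) & ~x3   [De Morgan]
⇔ (~x2 | ~~x3) & ~(~x2 & x3) & ~x3   [De Morgan]
⇔ (~x2 | x3) & ~(~x2 & x3) & ~x3   [double negation]
⇔ (~x2 | x3) & (~~x2 | ~x3) & ~x3   [De Morgan]
⇔ (~x2 | x3) & (x2 | ~x3) & ~x3   [double negation]
⇔ (~x2 & x2 & ~x3) | (~x2 & ~x3 & ~x3) | (x3 & x2 & ~x3) | (x3 & ~x3 & ~x3)   [distribute & over |]
⇔ ~x2 & ~x3   [simplify]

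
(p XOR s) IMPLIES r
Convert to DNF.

(NOT p AND NOT s) OR (s AND p) OR r

(p XOR s) IMPLIES r
≡ NOT (p XOR s) OR r
≡ NOT ((p AND NOT s) OR (NOT p AND s)) OR r
≡ (NOT (p AND NOT s) AND NOT (NOT p AND s)) OR r
≡ ((NOT p OR NOT NOT s) AND NOT (NOT p AND s)) OR r
≡ ((NOT p OR s) AND NOT (NOT p AND s)) OR r
≡ ((NOT p OR s) AND (NOT NOT p OR NOT s)) OR r
≡ ((NOT p OR s) AND (p OR NOT s)) OR r
≡ (NOT p AND p) OR (NOT p AND NOT s) OR (s AND p) OR (s AND NOT s) OR r
≡ (NOT p AND NOT s) OR (s AND p) OR r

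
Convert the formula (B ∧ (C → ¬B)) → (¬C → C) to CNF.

¬B ∨ C

(B ∧ (C → ¬B)) → (¬C → C)
⇔ ¬(B ∧ (C → ¬B)) ∨ (¬C → C)   — eliminate →
⇔ ¬(B ∧ (¬C ∨ ¬B)) ∨ (¬C → C)   — eliminate →
⇔ ¬(B ∧ (¬C ∨ ¬B)) ∨ ¬¬C ∨ C   — eliminate →
⇔ ¬B ∨ ¬(¬C ∨ ¬B) ∨ ¬¬C ∨ C   — De Morgan
⇔ ¬B ∨ (¬¬C ∧ ¬¬B) ∨ ¬¬C ∨ C   — De Morgan
⇔ ¬B ∨ (C ∧ ¬¬B) ∨ ¬¬C ∨ C   — double negation
⇔ ¬B ∨ (C ∧ B) ∨ ¬¬C ∨ C   — double negation
⇔ ¬B ∨ (C ∧ B) ∨ C ∨ C   — double negation
⇔ (¬B ∨ C ∨ C ∨ C) ∧ (¬B ∨ B ∨ C ∨ C)   — distribute ∨ over ∧
⇔ ¬B ∨ C   — simplify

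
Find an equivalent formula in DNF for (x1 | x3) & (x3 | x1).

(x1 | x3) & (x3 | x1)
⇔ (x1 & x3) | (x1 & x1) | (x3 & x3) | (x3 & x1)   — distribute & over |
⇔ x1 | x3   — simplify

x1 | x3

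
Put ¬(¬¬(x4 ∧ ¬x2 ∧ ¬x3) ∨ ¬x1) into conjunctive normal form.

(¬x4 ∨ x2 ∨ x3) ∧ x1

¬(¬¬(x4 ∧ ¬x2 ∧ ¬x3) ∨ ¬x1)
≡ ¬¬¬(x4 ∧ ¬x2 ∧ ¬x3) ∧ ¬¬x1   (De Morgan)
≡ ¬(x4 ∧ ¬x2 ∧ ¬x3) ∧ ¬¬x1   (double negation)
≡ (¬x4 ∨ ¬¬x2 ∨ ¬¬x3) ∧ ¬¬x1   (De Morgan)
≡ (¬x4 ∨ x2 ∨ ¬¬x3) ∧ ¬¬x1   (double negation)
≡ (¬x4 ∨ x2 ∨ x3) ∧ ¬¬x1   (double negation)
≡ (¬x4 ∨ x2 ∨ x3) ∧ x1   (double negation)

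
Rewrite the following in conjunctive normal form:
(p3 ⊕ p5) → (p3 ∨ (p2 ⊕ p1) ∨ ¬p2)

¬p5 ∨ p3 ∨ ¬p2 ∨ ¬p1

(p3 ⊕ p5) → (p3 ∨ (p2 ⊕ p1) ∨ ¬p2)
⇔ ¬(p3 ⊕ p5) ∨ p3 ∨ (p2 ⊕ p1) ∨ ¬p2
⇔ ¬((p3 ∨ p5) ∧ ¬(p3 ∧ p5)) ∨ p3 ∨ (p2 ⊕ p1) ∨ ¬p2
⇔ ¬((p3 ∨ p5) ∧ ¬(p3 ∧ p5)) ∨ p3 ∨ ((p2 ∨ p1) ∧ ¬(p2 ∧ p1)) ∨ ¬p2
⇔ ¬(p3 ∨ p5) ∨ ¬¬(p3 ∧ p5) ∨ p3 ∨ ((p2 ∨ p1) ∧ ¬(p2 ∧ p1)) ∨ ¬p2
⇔ (¬p3 ∧ ¬p5) ∨ ¬¬(p3 ∧ p5) ∨ p3 ∨ ((p2 ∨ p1) ∧ ¬(p2 ∧ p1)) ∨ ¬p2
⇔ (¬p3 ∧ ¬p5) ∨ (p3 ∧ p5) ∨ p3 ∨ ((p2 ∨ p1) ∧ ¬(p2 ∧ p1)) ∨ ¬p2
⇔ (¬p3 ∧ ¬p5) ∨ (p3 ∧ p5) ∨ p3 ∨ ((p2 ∨ p1) ∧ (¬p2 ∨ ¬p1)) ∨ ¬p2
⇔ (¬p3 ∨ p3 ∨ p3 ∨ p2 ∨ p1 ∨ ¬p2) ∧ (¬p3 ∨ p3 ∨ p3 ∨ ¬p2 ∨ ¬p1 ∨ ¬p2) ∧ (¬p3 ∨ p5 ∨ p3 ∨ p2 ∨ p1 ∨ ¬p2) ∧ (¬p3 ∨ p5 ∨ p3 ∨ ¬p2 ∨ ¬p1 ∨ ¬p2) ∧ (¬p5 ∨ p3 ∨ p3 ∨ p2 ∨ p1 ∨ ¬p2) ∧ (¬p5 ∨ p3 ∨ p3 ∨ ¬p2 ∨ ¬p1 ∨ ¬p2) ∧ (¬p5 ∨ p5 ∨ p3 ∨ p2 ∨ p1 ∨ ¬p2) ∧ (¬p5 ∨ p5 ∨ p3 ∨ ¬p2 ∨ ¬p1 ∨ ¬p2)
⇔ ¬p5 ∨ p3 ∨ ¬p2 ∨ ¬p1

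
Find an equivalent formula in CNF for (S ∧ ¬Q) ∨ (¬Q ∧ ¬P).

(S ∧ ¬Q) ∨ (¬Q ∧ ¬P)
≡ (S ∨ ¬Q) ∧ (S ∨ ¬P) ∧ (¬Q ∨ ¬Q) ∧ (¬Q ∨ ¬P)   (distribute ∨ over ∧)
≡ (S ∨ ¬P) ∧ ¬Q   (simplify)

(S ∨ ¬P) ∧ ¬Q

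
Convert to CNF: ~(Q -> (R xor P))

~(Q -> (R xor P))
≡ ~(~Q | (R xor P))   [eliminate ->]
≡ ~(~Q | ((R | P) & ~(R & P)))   [expand xor]
≡ ~~Q & ~((R | P) & ~(R & P))   [De Morgan]
≡ Q & ~((R | P) & ~(R & P))   [double negation]
≡ Q & (~(R | P) | ~~(R & P))   [De Morgan]
≡ Q & ((~R & ~P) | ~~(R & P))   [De Morgan]
≡ Q & ((~R & ~P) | (R & P))   [double negation]
≡ Q & (~R | R) & (~R | P) & (~P | R) & (~P | P)   [distribute | over &]
≡ Q & (~R | P) & (~P | R)   [simplify]

Q & (~R | P) & (~P | R)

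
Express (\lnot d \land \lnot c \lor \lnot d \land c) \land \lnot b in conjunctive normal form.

\lnot d \land \lnot b

(\lnot d \land \lnot c \lor \lnot d \land c) \land \lnot b
≡ (\lnot d \lor \lnot d) \land (\lnot d \lor c) \land (\lnot c \lor \lnot d) \land (\lnot c \lor c) \land \lnot b   — distribute \lor over \land
≡ \lnot d \land \lnot b   — simplify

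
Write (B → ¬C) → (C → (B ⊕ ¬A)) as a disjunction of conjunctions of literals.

(B ∧ C) ∨ ¬C ∨ (B ∧ A) ∨ (¬B ∧ ¬A)

(B → ¬C) → (C → (B ⊕ ¬A))
≡ ¬(B → ¬C) ∨ (C → (B ⊕ ¬A))   [eliminate →]
≡ ¬(¬B ∨ ¬C) ∨ (C → (B ⊕ ¬A))   [eliminate →]
≡ ¬(¬B ∨ ¬C) ∨ ¬C ∨ (B ⊕ ¬A)   [eliminate →]
≡ ¬(¬B ∨ ¬C) ∨ ¬C ∨ (B ∧ ¬¬A) ∨ (¬B ∧ ¬A)   [expand ⊕]
≡ (¬¬B ∧ ¬¬C) ∨ ¬C ∨ (B ∧ ¬¬A) ∨ (¬B ∧ ¬A)   [De Morgan]
≡ (B ∧ ¬¬C) ∨ ¬C ∨ (B ∧ ¬¬A) ∨ (¬B ∧ ¬A)   [double negation]
≡ (B ∧ C) ∨ ¬C ∨ (B ∧ ¬¬A) ∨ (¬B ∧ ¬A)   [double negation]
≡ (B ∧ C) ∨ ¬C ∨ (B ∧ A) ∨ (¬B ∧ ¬A)   [double negation]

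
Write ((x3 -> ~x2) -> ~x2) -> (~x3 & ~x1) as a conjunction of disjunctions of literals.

((x3 -> ~x2) -> ~x2) -> (~x3 & ~x1)
≡ ~((x3 -> ~x2) -> ~x2) | (~x3 & ~x1)   (eliminate ->)
≡ ~(~(x3 -> ~x2) | ~x2) | (~x3 & ~x1)   (eliminate ->)
≡ ~(~(~x3 | ~x2) | ~x2) | (~x3 & ~x1)   (eliminate ->)
≡ (~~(~x3 | ~x2) & ~~x2) | (~x3 & ~x1)   (De Morgan)
≡ ((~x3 | ~x2) & ~~x2) | (~x3 & ~x1)   (double negation)
≡ ((~x3 | ~x2) & x2) | (~x3 & ~x1)   (double negation)
≡ (~x3 | ~x2 | ~x3) & (~x3 | ~x2 | ~x1) & (x2 | ~x3) & (x2 | ~x1)   (distribute | over &)
≡ (~x3 | ~x2) & (x2 | ~x3) & (x2 | ~x1)   (simplify)

(~x3 | ~x2) & (x2 | ~x3) & (x2 | ~x1)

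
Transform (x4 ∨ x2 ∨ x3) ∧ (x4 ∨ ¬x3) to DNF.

(x4 ∨ x2 ∨ x3) ∧ (x4 ∨ ¬x3)
≡ x4 ∧ x4 ∨ x4 ∧ ¬x3 ∨ x2 ∧ x4 ∨ x2 ∧ ¬x3 ∨ x3 ∧ x4 ∨ x3 ∧ ¬x3   — distribute ∧ over ∨
≡ x4 ∨ x2 ∧ ¬x3   — simplify

x4 ∨ x2 ∧ ¬x3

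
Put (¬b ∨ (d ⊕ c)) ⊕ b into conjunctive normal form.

(¬b ∨ (d ⊕ c)) ⊕ b
≡ (¬b ∨ (d ⊕ c) ∨ b) ∧ ¬((¬b ∨ (d ⊕ c)) ∧ b)   [expand ⊕]
≡ (¬b ∨ ((d ∨ c) ∧ ¬(d ∧ c)) ∨ b) ∧ ¬((¬b ∨ (d ⊕ c)) ∧ b)   [expand ⊕]
≡ (¬b ∨ ((d ∨ c) ∧ ¬(d ∧ c)) ∨ b) ∧ ¬((¬b ∨ ((d ∨ c) ∧ ¬(d ∧ c))) ∧ b)   [expand ⊕]
≡ (¬b ∨ ((d ∨ c) ∧ (¬d ∨ ¬c)) ∨ b) ∧ ¬((¬b ∨ ((d ∨ c) ∧ ¬(d ∧ c))) ∧ b)   [De Morgan]
≡ (¬b ∨ ((d ∨ c) ∧ (¬d ∨ ¬c)) ∨ b) ∧ (¬(¬b ∨ ((d ∨ c) ∧ ¬(d ∧ c))) ∨ ¬b)   [De Morgan]
≡ (¬b ∨ ((d ∨ c) ∧ (¬d ∨ ¬c)) ∨ b) ∧ ((¬¬b ∧ ¬((d ∨ c) ∧ ¬(d ∧ c))) ∨ ¬b)   [De Morgan]
≡ (¬b ∨ ((d ∨ c) ∧ (¬d ∨ ¬c)) ∨ b) ∧ ((b ∧ ¬((d ∨ c) ∧ ¬(d ∧ c))) ∨ ¬b)   [double negation]
≡ (¬b ∨ ((d ∨ c) ∧ (¬d ∨ ¬c)) ∨ b) ∧ ((b ∧ (¬(d ∨ c) ∨ ¬¬(d ∧ c))) ∨ ¬b)   [De Morgan]
≡ (¬b ∨ ((d ∨ c) ∧ (¬d ∨ ¬c)) ∨ b) ∧ ((b ∧ ((¬d ∧ ¬c) ∨ ¬¬(d ∧ c))) ∨ ¬b)   [De Morgan]
≡ (¬b ∨ ((d ∨ c) ∧ (¬d ∨ ¬c)) ∨ b) ∧ ((b ∧ ((¬d ∧ ¬c) ∨ (d ∧ c))) ∨ ¬b)   [double negation]
≡ (¬b ∨ d ∨ c ∨ b) ∧ (¬b ∨ ¬d ∨ ¬c ∨ b) ∧ (b ∨ ¬b) ∧ (¬d ∨ d ∨ ¬b) ∧ (¬d ∨ c ∨ ¬b) ∧ (¬c ∨ d ∨ ¬b) ∧ (¬c ∨ c ∨ ¬b)   [distribute ∨ over ∧]
≡ (¬d ∨ c ∨ ¬b) ∧ (¬c ∨ d ∨ ¬b)   [simplify]

(¬d ∨ c ∨ ¬b) ∧ (¬c ∨ d ∨ ¬b)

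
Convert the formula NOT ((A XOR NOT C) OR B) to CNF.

NOT ((A XOR NOT C) OR B)
≡ NOT (((A OR NOT C) AND NOT (A AND NOT C)) OR B)
≡ NOT ((A OR NOT C) AND NOT (A AND NOT C)) AND NOT B
≡ (NOT (A OR NOT C) OR NOT NOT (A AND NOT C)) AND NOT B
≡ ((NOT A AND NOT NOT C) OR NOT NOT (A AND NOT C)) AND NOT B
≡ ((NOT A AND C) OR NOT NOT (A AND NOT C)) AND NOT B
≡ ((NOT A AND C) OR (A AND NOT C)) AND NOT B
≡ (NOT A OR A) AND (NOT A OR NOT C) AND (C OR A) AND (C OR NOT C) AND NOT B
≡ (NOT A OR NOT C) AND (C OR A) AND NOT B

(NOT A OR NOT C) AND (C OR A) AND NOT B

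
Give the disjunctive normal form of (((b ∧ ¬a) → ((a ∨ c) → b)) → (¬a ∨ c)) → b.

(a ∧ ¬c) ∨ b

(((b ∧ ¬a) → ((a ∨ c) → b)) → (¬a ∨ c)) → b
= ¬(((b ∧ ¬a) → ((a ∨ c) → b)) → (¬a ∨ c)) ∨ b   (eliminate →)
= ¬(¬((b ∧ ¬a) → ((a ∨ c) → b)) ∨ ¬a ∨ c) ∨ b   (eliminate →)
= ¬(¬(¬(b ∧ ¬a) ∨ ((a ∨ c) → b)) ∨ ¬a ∨ c) ∨ b   (eliminate →)
= ¬(¬(¬(b ∧ ¬a) ∨ ¬(a ∨ c) ∨ b) ∨ ¬a ∨ c) ∨ b   (eliminate →)
= (¬¬(¬(b ∧ ¬a) ∨ ¬(a ∨ c) ∨ b) ∧ ¬¬a ∧ ¬c) ∨ b   (De Morgan)
= ((¬(b ∧ ¬a) ∨ ¬(a ∨ c) ∨ b) ∧ ¬¬a ∧ ¬c) ∨ b   (double negation)
= ((¬b ∨ ¬¬a ∨ ¬(a ∨ c) ∨ b) ∧ ¬¬a ∧ ¬c) ∨ b   (De Morgan)
= ((¬b ∨ a ∨ ¬(a ∨ c) ∨ b) ∧ ¬¬a ∧ ¬c) ∨ b   (double negation)
= ((¬b ∨ a ∨ (¬a ∧ ¬c) ∨ b) ∧ ¬¬a ∧ ¬c) ∨ b   (De Morgan)
= ((¬b ∨ a ∨ (¬a ∧ ¬c) ∨ b) ∧ a ∧ ¬c) ∨ b   (double negation)
= (¬b ∧ a ∧ ¬c) ∨ (a ∧ a ∧ ¬c) ∨ (¬a ∧ ¬c ∧ a ∧ ¬c) ∨ (b ∧ a ∧ ¬c) ∨ b   (distribute ∧ over ∨)
= (a ∧ ¬c) ∨ b   (simplify)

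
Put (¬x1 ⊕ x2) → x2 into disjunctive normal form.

(x1 ∧ ¬x2) ∨ x2

(¬x1 ⊕ x2) → x2
⇔ ¬(¬x1 ⊕ x2) ∨ x2   [eliminate →]
⇔ ¬((¬x1 ∧ ¬x2) ∨ (¬¬x1 ∧ x2)) ∨ x2   [expand ⊕]
⇔ (¬(¬x1 ∧ ¬x2) ∧ ¬(¬¬x1 ∧ x2)) ∨ x2   [De Morgan]
⇔ ((¬¬x1 ∨ ¬¬x2) ∧ ¬(¬¬x1 ∧ x2)) ∨ x2   [De Morgan]
⇔ ((x1 ∨ ¬¬x2) ∧ ¬(¬¬x1 ∧ x2)) ∨ x2   [double negation]
⇔ ((x1 ∨ x2) ∧ ¬(¬¬x1 ∧ x2)) ∨ x2   [double negation]
⇔ ((x1 ∨ x2) ∧ (¬¬¬x1 ∨ ¬x2)) ∨ x2   [De Morgan]
⇔ ((x1 ∨ x2) ∧ (¬x1 ∨ ¬x2)) ∨ x2   [double negation]
⇔ (x1 ∧ ¬x1) ∨ (x1 ∧ ¬x2) ∨ (x2 ∧ ¬x1) ∨ (x2 ∧ ¬x2) ∨ x2   [distribute ∧ over ∨]
⇔ (x1 ∧ ¬x2) ∨ x2   [simplify]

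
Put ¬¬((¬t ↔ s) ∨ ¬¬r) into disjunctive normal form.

¬¬((¬t ↔ s) ∨ ¬¬r)
≡ ¬¬(((¬t → s) ∧ (s → ¬t)) ∨ ¬¬r)   — eliminate ↔
≡ ¬¬(((¬¬t ∨ s) ∧ (s → ¬t)) ∨ ¬¬r)   — eliminate →
≡ ¬¬(((¬¬t ∨ s) ∧ (¬s ∨ ¬t)) ∨ ¬¬r)   — eliminate →
≡ ((¬¬t ∨ s) ∧ (¬s ∨ ¬t)) ∨ ¬¬r   — double negation
≡ ((t ∨ s) ∧ (¬s ∨ ¬t)) ∨ ¬¬r   — double negation
≡ ((t ∨ s) ∧ (¬s ∨ ¬t)) ∨ r   — double negation
≡ (t ∧ ¬s) ∨ (t ∧ ¬t) ∨ (s ∧ ¬s) ∨ (s ∧ ¬t) ∨ r   — distribute ∧ over ∨
≡ (t ∧ ¬s) ∨ (s ∧ ¬t) ∨ r   — simplify

(t ∧ ¬s) ∨ (s ∧ ¬t) ∨ r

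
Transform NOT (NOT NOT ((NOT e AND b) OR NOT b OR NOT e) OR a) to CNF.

b AND e AND NOT a

NOT (NOT NOT ((NOT e AND b) OR NOT b OR NOT e) OR a)
= NOT NOT NOT ((NOT e AND b) OR NOT b OR NOT e) AND NOT a   (De Morgan)
= NOT ((NOT e AND b) OR NOT b OR NOT e) AND NOT a   (double negation)
= NOT (NOT e AND b) AND NOT NOT b AND NOT NOT e AND NOT a   (De Morgan)
= (NOT NOT e OR NOT b) AND NOT NOT b AND NOT NOT e AND NOT a   (De Morgan)
= (e OR NOT b) AND NOT NOT b AND NOT NOT e AND NOT a   (double negation)
= (e OR NOT b) AND b AND NOT NOT e AND NOT a   (double negation)
= (e OR NOT b) AND b AND e AND NOT a   (double negation)
= b AND e AND NOT a   (simplify)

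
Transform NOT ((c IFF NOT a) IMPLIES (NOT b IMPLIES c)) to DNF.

NOT c AND a AND NOT b

NOT ((c IFF NOT a) IMPLIES (NOT b IMPLIES c))
= NOT (NOT (c IFF NOT a) OR (NOT b IMPLIES c))   [eliminate IMPLIES]
= NOT (NOT ((c IMPLIES NOT a) AND (NOT a IMPLIES c)) OR (NOT b IMPLIES c))   [eliminate IFF]
= NOT (NOT ((NOT c OR NOT a) AND (NOT a IMPLIES c)) OR (NOT b IMPLIES c))   [eliminate IMPLIES]
= NOT (NOT ((NOT c OR NOT a) AND (NOT NOT a OR c)) OR (NOT b IMPLIES c))   [eliminate IMPLIES]
= NOT (NOT ((NOT c OR NOT a) AND (NOT NOT a OR c)) OR NOT NOT b OR c)   [eliminate IMPLIES]
= NOT NOT ((NOT c OR NOT a) AND (NOT NOT a OR c)) AND NOT NOT NOT b AND NOT c   [De Morgan]
= (NOT c OR NOT a) AND (NOT NOT a OR c) AND NOT NOT NOT b AND NOT c   [double negation]
= (NOT c OR NOT a) AND (a OR c) AND NOT NOT NOT b AND NOT c   [double negation]
= (NOT c OR NOT a) AND (a OR c) AND NOT b AND NOT c   [double negation]
= (NOT c AND a AND NOT b AND NOT c) OR (NOT c AND c AND NOT b AND NOT c) OR (NOT a AND a AND NOT b AND NOT c) OR (NOT a AND c AND NOT b AND NOT c)   [distribute AND over OR]
= NOT c AND a AND NOT b   [simplify]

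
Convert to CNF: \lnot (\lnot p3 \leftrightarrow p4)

\lnot (\lnot p3 \leftrightarrow p4)
= \lnot ((\lnot p3 \to p4) \land (p4 \to \lnot p3))   (eliminate \leftrightarrow)
= \lnot ((\lnot \lnot p3 \lor p4) \land (p4 \to \lnot p3))   (eliminate \to)
= \lnot ((\lnot \lnot p3 \lor p4) \land (\lnot p4 \lor \lnot p3))   (eliminate \to)
= \lnot (\lnot \lnot p3 \lor p4) \lor \lnot (\lnot p4 \lor \lnot p3)   (De Morgan)
= (\lnot \lnot \lnot p3 \land \lnot p4) \lor \lnot (\lnot p4 \lor \lnot p3)   (De Morgan)
= (\lnot p3 \land \lnot p4) \lor \lnot (\lnot p4 \lor \lnot p3)   (double negation)
= (\lnot p3 \land \lnot p4) \lor (\lnot \lnot p4 \land \lnot \lnot p3)   (De Morgan)
= (\lnot p3 \land \lnot p4) \lor (p4 \land \lnot \lnot p3)   (double negation)
= (\lnot p3 \land \lnot p4) \lor (p4 \land p3)   (double negation)
= (\lnot p3 \lor p4) \land (\lnot p3 \lor p3) \land (\lnot p4 \lor p4) \land (\lnot p4 \lor p3)   (distribute \lor over \land)
= (\lnot p3 \lor p4) \land (\lnot p4 \lor p3)   (simplify)

(\lnot p3 \lor p4) \land (\lnot p4 \lor p3)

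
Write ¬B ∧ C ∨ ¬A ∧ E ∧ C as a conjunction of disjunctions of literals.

¬B ∧ C ∨ ¬A ∧ E ∧ C
≡ (¬B ∨ ¬A) ∧ (¬B ∨ E) ∧ (¬B ∨ C) ∧ (C ∨ ¬A) ∧ (C ∨ E) ∧ (C ∨ C)   [distribute ∨ over ∧]
≡ (¬B ∨ ¬A) ∧ (¬B ∨ E) ∧ C   [simplify]

(¬B ∨ ¬A) ∧ (¬B ∨ E) ∧ C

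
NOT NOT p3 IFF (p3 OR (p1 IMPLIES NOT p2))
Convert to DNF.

(NOT p3 AND p1 AND p2) OR p3

NOT NOT p3 IFF (p3 OR (p1 IMPLIES NOT p2))
≡ (NOT NOT p3 IMPLIES (p3 OR (p1 IMPLIES NOT p2))) AND ((p3 OR (p1 IMPLIES NOT p2)) IMPLIES NOT NOT p3)   [eliminate IFF]
≡ (NOT NOT NOT p3 OR p3 OR (p1 IMPLIES NOT p2)) AND ((p3 OR (p1 IMPLIES NOT p2)) IMPLIES NOT NOT p3)   [eliminate IMPLIES]
≡ (NOT NOT NOT p3 OR p3 OR NOT p1 OR NOT p2) AND ((p3 OR (p1 IMPLIES NOT p2)) IMPLIES NOT NOT p3)   [eliminate IMPLIES]
≡ (NOT NOT NOT p3 OR p3 OR NOT p1 OR NOT p2) AND (NOT (p3 OR (p1 IMPLIES NOT p2)) OR NOT NOT p3)   [eliminate IMPLIES]
≡ (NOT NOT NOT p3 OR p3 OR NOT p1 OR NOT p2) AND (NOT (p3 OR NOT p1 OR NOT p2) OR NOT NOT p3)   [eliminate IMPLIES]
≡ (NOT p3 OR p3 OR NOT p1 OR NOT p2) AND (NOT (p3 OR NOT p1 OR NOT p2) OR NOT NOT p3)   [double negation]
≡ (NOT p3 OR p3 OR NOT p1 OR NOT p2) AND ((NOT p3 AND NOT NOT p1 AND NOT NOT p2) OR NOT NOT p3)   [De Morgan]
≡ (NOT p3 OR p3 OR NOT p1 OR NOT p2) AND ((NOT p3 AND p1 AND NOT NOT p2) OR NOT NOT p3)   [double negation]
≡ (NOT p3 OR p3 OR NOT p1 OR NOT p2) AND ((NOT p3 AND p1 AND p2) OR NOT NOT p3)   [double negation]
≡ (NOT p3 OR p3 OR NOT p1 OR NOT p2) AND ((NOT p3 AND p1 AND p2) OR p3)   [double negation]
≡ (NOT p3 AND NOT p3 AND p1 AND p2) OR (NOT p3 AND p3) OR (p3 AND NOT p3 AND p1 AND p2) OR (p3 AND p3) OR (NOT p1 AND NOT p3 AND p1 AND p2) OR (NOT p1 AND p3) OR (NOT p2 AND NOT p3 AND p1 AND p2) OR (NOT p2 AND p3)   [distribute AND over OR]
≡ (NOT p3 AND p1 AND p2) OR p3   [simplify]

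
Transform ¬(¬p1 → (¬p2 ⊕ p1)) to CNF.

¬(¬p1 → (¬p2 ⊕ p1))
= ¬(¬¬p1 ∨ (¬p2 ⊕ p1))   [eliminate →]
= ¬(¬¬p1 ∨ ((¬p2 ∨ p1) ∧ ¬(¬p2 ∧ p1)))   [expand ⊕]
= ¬¬¬p1 ∧ ¬((¬p2 ∨ p1) ∧ ¬(¬p2 ∧ p1))   [De Morgan]
= ¬p1 ∧ ¬((¬p2 ∨ p1) ∧ ¬(¬p2 ∧ p1))   [double negation]
= ¬p1 ∧ (¬(¬p2 ∨ p1) ∨ ¬¬(¬p2 ∧ p1))   [De Morgan]
= ¬p1 ∧ ((¬¬p2 ∧ ¬p1) ∨ ¬¬(¬p2 ∧ p1))   [De Morgan]
= ¬p1 ∧ ((p2 ∧ ¬p1) ∨ ¬¬(¬p2 ∧ p1))   [double negation]
= ¬p1 ∧ ((p2 ∧ ¬p1) ∨ (¬p2 ∧ p1))   [double negation]
= ¬p1 ∧ (p2 ∨ ¬p2) ∧ (p2 ∨ p1) ∧ (¬p1 ∨ ¬p2) ∧ (¬p1 ∨ p1)   [distribute ∨ over ∧]
= ¬p1 ∧ (p2 ∨ p1)   [simplify]

¬p1 ∧ (p2 ∨ p1)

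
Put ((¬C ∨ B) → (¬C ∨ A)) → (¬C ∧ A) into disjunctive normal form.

((¬C ∨ B) → (¬C ∨ A)) → (¬C ∧ A)
⇔ ¬((¬C ∨ B) → (¬C ∨ A)) ∨ (¬C ∧ A)
⇔ ¬(¬(¬C ∨ B) ∨ ¬C ∨ A) ∨ (¬C ∧ A)
⇔ (¬¬(¬C ∨ B) ∧ ¬¬C ∧ ¬A) ∨ (¬C ∧ A)
⇔ ((¬C ∨ B) ∧ ¬¬C ∧ ¬A) ∨ (¬C ∧ A)
⇔ ((¬C ∨ B) ∧ C ∧ ¬A) ∨ (¬C ∧ A)
⇔ (¬C ∧ C ∧ ¬A) ∨ (B ∧ C ∧ ¬A) ∨ (¬C ∧ A)
⇔ (B ∧ C ∧ ¬A) ∨ (¬C ∧ A)

(B ∧ C ∧ ¬A) ∨ (¬C ∧ A)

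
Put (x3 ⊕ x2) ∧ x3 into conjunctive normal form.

(¬x3 ∨ ¬x2) ∧ x3

(x3 ⊕ x2) ∧ x3
⇔ (x3 ∨ x2) ∧ ¬(x3 ∧ x2) ∧ x3   [expand ⊕]
⇔ (x3 ∨ x2) ∧ (¬x3 ∨ ¬x2) ∧ x3   [De Morgan]
⇔ (¬x3 ∨ ¬x2) ∧ x3   [simplify]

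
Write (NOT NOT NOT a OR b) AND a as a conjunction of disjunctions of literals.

(NOT a OR b) AND a

(NOT NOT NOT a OR b) AND a
= (NOT a OR b) AND a   [double negation]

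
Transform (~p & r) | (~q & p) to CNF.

(~p & r) | (~q & p)
≡ (~p | ~q) & (~p | p) & (r | ~q) & (r | p)
≡ (~p | ~q) & (r | ~q) & (r | p)

(~p | ~q) & (r | ~q) & (r | p)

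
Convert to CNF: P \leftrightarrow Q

(\lnot P \lor Q) \land (\lnot Q \lor P)

P \leftrightarrow Q
≡ (P \to Q) \land (Q \to P)
≡ (\lnot P \lor Q) \land (Q \to P)
≡ (\lnot P \lor Q) \land (\lnot Q \lor P)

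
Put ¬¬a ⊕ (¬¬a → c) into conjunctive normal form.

¬a ∨ ¬c

¬¬a ⊕ (¬¬a → c)
= (¬¬a ∨ (¬¬a → c)) ∧ ¬(¬¬a ∧ (¬¬a → c))   — expand ⊕
= (¬¬a ∨ ¬¬¬a ∨ c) ∧ ¬(¬¬a ∧ (¬¬a → c))   — eliminate →
= (¬¬a ∨ ¬¬¬a ∨ c) ∧ ¬(¬¬a ∧ (¬¬¬a ∨ c))   — eliminate →
= (a ∨ ¬¬¬a ∨ c) ∧ ¬(¬¬a ∧ (¬¬¬a ∨ c))   — double negation
= (a ∨ ¬a ∨ c) ∧ ¬(¬¬a ∧ (¬¬¬a ∨ c))   — double negation
= (a ∨ ¬a ∨ c) ∧ (¬¬¬a ∨ ¬(¬¬¬a ∨ c))   — De Morgan
= (a ∨ ¬a ∨ c) ∧ (¬a ∨ ¬(¬¬¬a ∨ c))   — double negation
= (a ∨ ¬a ∨ c) ∧ (¬a ∨ (¬¬¬¬a ∧ ¬c))   — De Morgan
= (a ∨ ¬a ∨ c) ∧ (¬a ∨ (¬¬a ∧ ¬c))   — double negation
= (a ∨ ¬a ∨ c) ∧ (¬a ∨ (a ∧ ¬c))   — double negation
= (a ∨ ¬a ∨ c) ∧ (¬a ∨ a) ∧ (¬a ∨ ¬c)   — distribute ∨ over ∧
= ¬a ∨ ¬c   — simplify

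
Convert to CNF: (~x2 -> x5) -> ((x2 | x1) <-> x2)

(~x2 -> x5) -> ((x2 | x1) <-> x2)
≡ ~(~x2 -> x5) | ((x2 | x1) <-> x2)   (eliminate ->)
≡ ~(~~x2 | x5) | ((x2 | x1) <-> x2)   (eliminate ->)
≡ ~(~~x2 | x5) | (((x2 | x1) -> x2) & (x2 -> (x2 | x1)))   (eliminate <->)
≡ ~(~~x2 | x5) | ((~(x2 | x1) | x2) & (x2 -> (x2 | x1)))   (eliminate ->)
≡ ~(~~x2 | x5) | ((~(x2 | x1) | x2) & (~x2 | x2 | x1))   (eliminate ->)
≡ (~~~x2 & ~x5) | ((~(x2 | x1) | x2) & (~x2 | x2 | x1))   (De Morgan)
≡ (~x2 & ~x5) | ((~(x2 | x1) | x2) & (~x2 | x2 | x1))   (double negation)
≡ (~x2 & ~x5) | (((~x2 & ~x1) | x2) & (~x2 | x2 | x1))   (De Morgan)
≡ (~x2 | ~x2 | x2) & (~x2 | ~x1 | x2) & (~x2 | ~x2 | x2 | x1) & (~x5 | ~x2 | x2) & (~x5 | ~x1 | x2) & (~x5 | ~x2 | x2 | x1)   (distribute | over &)
≡ ~x5 | ~x1 | x2   (simplify)

~x5 | ~x1 | x2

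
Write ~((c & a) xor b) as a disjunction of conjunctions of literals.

~((c & a) xor b)
≡ ~((c & a & ~b) | (~(c & a) & b))   — expand xor
≡ ~(c & a & ~b) & ~(~(c & a) & b)   — De Morgan
≡ (~c | ~a | ~~b) & ~(~(c & a) & b)   — De Morgan
≡ (~c | ~a | b) & ~(~(c & a) & b)   — double negation
≡ (~c | ~a | b) & (~~(c & a) | ~b)   — De Morgan
≡ (~c | ~a | b) & ((c & a) | ~b)   — double negation
≡ (~c & c & a) | (~c & ~b) | (~a & c & a) | (~a & ~b) | (b & c & a) | (b & ~b)   — distribute & over |
≡ (~c & ~b) | (~a & ~b) | (b & c & a)   — simplify

(~c & ~b) | (~a & ~b) | (b & c & a)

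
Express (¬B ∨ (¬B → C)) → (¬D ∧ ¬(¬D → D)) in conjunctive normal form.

(B ∨ ¬D) ∧ (¬B ∨ ¬D) ∧ (¬C ∨ ¬D)

(¬B ∨ (¬B → C)) → (¬D ∧ ¬(¬D → D))
= ¬(¬B ∨ (¬B → C)) ∨ (¬D ∧ ¬(¬D → D))
= ¬(¬B ∨ ¬¬B ∨ C) ∨ (¬D ∧ ¬(¬D → D))
= ¬(¬B ∨ ¬¬B ∨ C) ∨ (¬D ∧ ¬(¬¬D ∨ D))
= (¬¬B ∧ ¬¬¬B ∧ ¬C) ∨ (¬D ∧ ¬(¬¬D ∨ D))
= (B ∧ ¬¬¬B ∧ ¬C) ∨ (¬D ∧ ¬(¬¬D ∨ D))
= (B ∧ ¬B ∧ ¬C) ∨ (¬D ∧ ¬(¬¬D ∨ D))
= (B ∧ ¬B ∧ ¬C) ∨ (¬D ∧ ¬¬¬D ∧ ¬D)
= (B ∧ ¬B ∧ ¬C) ∨ (¬D ∧ ¬D ∧ ¬D)
= (B ∨ ¬D) ∧ (B ∨ ¬D) ∧ (B ∨ ¬D) ∧ (¬B ∨ ¬D) ∧ (¬B ∨ ¬D) ∧ (¬B ∨ ¬D) ∧ (¬C ∨ ¬D) ∧ (¬C ∨ ¬D) ∧ (¬C ∨ ¬D)
= (B ∨ ¬D) ∧ (¬B ∨ ¬D) ∧ (¬C ∨ ¬D)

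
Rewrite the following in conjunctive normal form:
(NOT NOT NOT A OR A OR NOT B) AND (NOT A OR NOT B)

(NOT NOT NOT A OR A OR NOT B) AND (NOT A OR NOT B)
≡ (NOT A OR A OR NOT B) AND (NOT A OR NOT B)   — double negation
≡ NOT A OR NOT B   — simplify

NOT A OR NOT B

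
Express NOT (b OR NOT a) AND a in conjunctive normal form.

NOT (b OR NOT a) AND a
≡ NOT b AND NOT NOT a AND a   — De Morgan
≡ NOT b AND a AND a   — double negation
≡ NOT b AND a   — simplify

NOT b AND a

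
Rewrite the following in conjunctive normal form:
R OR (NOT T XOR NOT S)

(R OR NOT T OR NOT S) AND (R OR T OR S)

R OR (NOT T XOR NOT S)
≡ R OR ((NOT T OR NOT S) AND NOT (NOT T AND NOT S))   (expand XOR)
≡ R OR ((NOT T OR NOT S) AND (NOT NOT T OR NOT NOT S))   (De Morgan)
≡ R OR ((NOT T OR NOT S) AND (T OR NOT NOT S))   (double negation)
≡ R OR ((NOT T OR NOT S) AND (T OR S))   (double negation)
≡ (R OR NOT T OR NOT S) AND (R OR T OR S)   (distribute OR over AND)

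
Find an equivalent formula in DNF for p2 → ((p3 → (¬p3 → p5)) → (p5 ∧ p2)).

p2 → ((p3 → (¬p3 → p5)) → (p5 ∧ p2))
≡ ¬p2 ∨ ((p3 → (¬p3 → p5)) → (p5 ∧ p2))   — eliminate →
≡ ¬p2 ∨ ¬(p3 → (¬p3 → p5)) ∨ (p5 ∧ p2)   — eliminate →
≡ ¬p2 ∨ ¬(¬p3 ∨ (¬p3 → p5)) ∨ (p5 ∧ p2)   — eliminate →
≡ ¬p2 ∨ ¬(¬p3 ∨ ¬¬p3 ∨ p5) ∨ (p5 ∧ p2)   — eliminate →
≡ ¬p2 ∨ (¬¬p3 ∧ ¬¬¬p3 ∧ ¬p5) ∨ (p5 ∧ p2)   — De Morgan
≡ ¬p2 ∨ (p3 ∧ ¬¬¬p3 ∧ ¬p5) ∨ (p5 ∧ p2)   — double negation
≡ ¬p2 ∨ (p3 ∧ ¬p3 ∧ ¬p5) ∨ (p5 ∧ p2)   — double negation
≡ ¬p2 ∨ (p5 ∧ p2)   — simplify

¬p2 ∨ (p5 ∧ p2)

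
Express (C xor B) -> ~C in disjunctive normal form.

(B & C) | ~C

(C xor B) -> ~C
⇔ ~(C xor B) | ~C
⇔ ~((C & ~B) | (~C & B)) | ~C
⇔ (~(C & ~B) & ~(~C & B)) | ~C
⇔ ((~C | ~~B) & ~(~C & B)) | ~C
⇔ ((~C | B) & ~(~C & B)) | ~C
⇔ ((~C | B) & (~~C | ~B)) | ~C
⇔ ((~C | B) & (C | ~B)) | ~C
⇔ (~C & C) | (~C & ~B) | (B & C) | (B & ~B) | ~C
⇔ (B & C) | ~C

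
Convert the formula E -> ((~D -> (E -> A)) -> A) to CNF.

~E | ~D | A

E -> ((~D -> (E -> A)) -> A)
⇔ ~E | ((~D -> (E -> A)) -> A)   [eliminate ->]
⇔ ~E | ~(~D -> (E -> A)) | A   [eliminate ->]
⇔ ~E | ~(~~D | (E -> A)) | A   [eliminate ->]
⇔ ~E | ~(~~D | ~E | A) | A   [eliminate ->]
⇔ ~E | (~~~D & ~~E & ~A) | A   [De Morgan]
⇔ ~E | (~D & ~~E & ~A) | A   [double negation]
⇔ ~E | (~D & E & ~A) | A   [double negation]
⇔ (~E | ~D | A) & (~E | E | A) & (~E | ~A | A)   [distribute | over &]
⇔ ~E | ~D | A   [simplify]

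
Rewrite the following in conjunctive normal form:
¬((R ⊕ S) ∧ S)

¬S ∨ R

¬((R ⊕ S) ∧ S)
≡ ¬((R ∨ S) ∧ ¬(R ∧ S) ∧ S)
≡ ¬(R ∨ S) ∨ ¬¬(R ∧ S) ∨ ¬S
≡ (¬R ∧ ¬S) ∨ ¬¬(R ∧ S) ∨ ¬S
≡ (¬R ∧ ¬S) ∨ (R ∧ S) ∨ ¬S
≡ (¬R ∨ R ∨ ¬S) ∧ (¬R ∨ S ∨ ¬S) ∧ (¬S ∨ R ∨ ¬S) ∧ (¬S ∨ S ∨ ¬S)
≡ ¬S ∨ R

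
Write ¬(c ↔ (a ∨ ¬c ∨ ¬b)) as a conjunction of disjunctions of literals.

(¬a ∨ ¬c) ∧ (b ∨ ¬c)

¬(c ↔ (a ∨ ¬c ∨ ¬b))
≡ ¬((c → (a ∨ ¬c ∨ ¬b)) ∧ ((a ∨ ¬c ∨ ¬b) → c))   [eliminate ↔]
≡ ¬((¬c ∨ a ∨ ¬c ∨ ¬b) ∧ ((a ∨ ¬c ∨ ¬b) → c))   [eliminate →]
≡ ¬((¬c ∨ a ∨ ¬c ∨ ¬b) ∧ (¬(a ∨ ¬c ∨ ¬b) ∨ c))   [eliminate →]
≡ ¬(¬c ∨ a ∨ ¬c ∨ ¬b) ∨ ¬(¬(a ∨ ¬c ∨ ¬b) ∨ c)   [De Morgan]
≡ (¬¬c ∧ ¬a ∧ ¬¬c ∧ ¬¬b) ∨ ¬(¬(a ∨ ¬c ∨ ¬b) ∨ c)   [De Morgan]
≡ (c ∧ ¬a ∧ ¬¬c ∧ ¬¬b) ∨ ¬(¬(a ∨ ¬c ∨ ¬b) ∨ c)   [double negation]
≡ (c ∧ ¬a ∧ c ∧ ¬¬b) ∨ ¬(¬(a ∨ ¬c ∨ ¬b) ∨ c)   [double negation]
≡ (c ∧ ¬a ∧ c ∧ b) ∨ ¬(¬(a ∨ ¬c ∨ ¬b) ∨ c)   [double negation]
≡ (c ∧ ¬a ∧ c ∧ b) ∨ (¬¬(a ∨ ¬c ∨ ¬b) ∧ ¬c)   [De Morgan]
≡ (c ∧ ¬a ∧ c ∧ b) ∨ ((a ∨ ¬c ∨ ¬b) ∧ ¬c)   [double negation]
≡ (c ∨ a ∨ ¬c ∨ ¬b) ∧ (c ∨ ¬c) ∧ (¬a ∨ a ∨ ¬c ∨ ¬b) ∧ (¬a ∨ ¬c) ∧ (c ∨ a ∨ ¬c ∨ ¬b) ∧ (c ∨ ¬c) ∧ (b ∨ a ∨ ¬c ∨ ¬b) ∧ (b ∨ ¬c)   [distribute ∨ over ∧]
≡ (¬a ∨ ¬c) ∧ (b ∨ ¬c)   [simplify]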